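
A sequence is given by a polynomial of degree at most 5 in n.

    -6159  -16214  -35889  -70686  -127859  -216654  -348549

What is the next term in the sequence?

-537494

D1: -10055, -19675, -34797, -57173, -88795, -131895
D2: -9620, -15122, -22376, -31622, -43100
D3: -5502, -7254, -9246, -11478
D4: -1752, -1992, -2232
D5: -240, -240
Constant fifth difference = -240, so extend:
-2232 − 240 = -2472;  -11478 − 2472 = -13950;  -43100 − 13950 = -57050;  -131895 − 57050 = -188945;  -348549 − 188945 = -537494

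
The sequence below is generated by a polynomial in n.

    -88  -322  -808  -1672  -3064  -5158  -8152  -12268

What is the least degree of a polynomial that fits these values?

4

First differences: -234, -486, -864, -1392, -2094, -2994, -4116
Second differences: -252, -378, -528, -702, -900, -1122
Third differences: -126, -150, -174, -198, -222
Fourth differences: -24, -24, -24, -24
The fourth differences are constant, so the polynomial has degree 4.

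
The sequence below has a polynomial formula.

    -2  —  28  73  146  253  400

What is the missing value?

5

Using the last 5 terms:
45  73  107  147
28  34  40
6  6
Constant third difference = 6.
Extend backward: 28 − 6 = 22;  45 − 22 = 23;  28 − 23 = 5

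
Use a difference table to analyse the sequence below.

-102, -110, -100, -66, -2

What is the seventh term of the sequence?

240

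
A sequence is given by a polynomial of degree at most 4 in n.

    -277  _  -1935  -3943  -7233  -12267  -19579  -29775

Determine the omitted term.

Using the last 6 terms:
D1: -2008, -3290, -5034, -7312, -10196
D2: -1282, -1744, -2278, -2884
D3: -462, -534, -606
D4: -72, -72
Constant fourth difference = -72.
Extend backward: -462 + 72 = -390;  -1282 + 390 = -892;  -2008 + 892 = -1116;  -1935 + 1116 = -819

-819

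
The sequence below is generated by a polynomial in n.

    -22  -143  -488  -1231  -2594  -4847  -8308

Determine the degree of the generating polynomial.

4

Δ: -121, -345, -743, -1363, -2253, -3461
Δ²: -224, -398, -620, -890, -1208
Δ³: -174, -222, -270, -318
Δ⁴: -48, -48, -48
The fourth differences are constant, so the polynomial has degree 4.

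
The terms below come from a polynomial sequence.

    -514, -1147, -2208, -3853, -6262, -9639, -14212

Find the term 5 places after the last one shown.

D1: -633 , -1061 , -1645 , -2409 , -3377 , -4573
D2: -428 , -584 , -764 , -968 , -1196
D3: -156 , -180 , -204 , -228
D4: -24 , -24 , -24
Fourth differences constant at -24.
-228 − 24 = -252;  -1196 − 252 = -1448;  -4573 − 1448 = -6021;  -14212 − 6021 = -20233
-252 − 24 = -276;  -1448 − 276 = -1724;  -6021 − 1724 = -7745;  -20233 − 7745 = -27978
-276 − 24 = -300;  -1724 − 300 = -2024;  -7745 − 2024 = -9769;  -27978 − 9769 = -37747
-300 − 24 = -324;  -2024 − 324 = -2348;  -9769 − 2348 = -12117;  -37747 − 12117 = -49864
-324 − 24 = -348;  -2348 − 348 = -2696;  -12117 − 2696 = -14813;  -49864 − 14813 = -64677

-64677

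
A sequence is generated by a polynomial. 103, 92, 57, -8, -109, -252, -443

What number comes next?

-688

-11  -35  -65  -101  -143  -191
-24  -30  -36  -42  -48
-6  -6  -6  -6
Constant third difference = -6, so extend:
-48 − 6 = -54;  -191 − 54 = -245;  -443 − 245 = -688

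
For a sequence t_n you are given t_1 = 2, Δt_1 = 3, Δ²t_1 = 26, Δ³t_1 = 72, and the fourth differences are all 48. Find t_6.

1237

Build the table forward from the leading diagonal:
Fourth differences: 48  48  48  48  48  48
Third differences: 72  120  168  216  264  312
Second differences: 26  98  218  386  602  866
First differences: 3  29  127  345  731  1333
t: 2  5  34  161  506  1237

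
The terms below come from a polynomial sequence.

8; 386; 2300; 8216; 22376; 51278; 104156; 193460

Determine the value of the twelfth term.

1303376

First differences: 378 , 1914 , 5916 , 14160 , 28902 , 52878 , 89304
Second differences: 1536 , 4002 , 8244 , 14742 , 23976 , 36426
Third differences: 2466 , 4242 , 6498 , 9234 , 12450
Fourth differences: 1776 , 2256 , 2736 , 3216
Fifth differences: 480 , 480 , 480
Constant fifth difference = 480, so extend:
3216 + 480 = 3696;  12450 + 3696 = 16146;  36426 + 16146 = 52572;  89304 + 52572 = 141876;  193460 + 141876 = 335336
3696 + 480 = 4176;  16146 + 4176 = 20322;  52572 + 20322 = 72894;  141876 + 72894 = 214770;  335336 + 214770 = 550106
4176 + 480 = 4656;  20322 + 4656 = 24978;  72894 + 24978 = 97872;  214770 + 97872 = 312642;  550106 + 312642 = 862748
4656 + 480 = 5136;  24978 + 5136 = 30114;  97872 + 30114 = 127986;  312642 + 127986 = 440628;  862748 + 440628 = 1303376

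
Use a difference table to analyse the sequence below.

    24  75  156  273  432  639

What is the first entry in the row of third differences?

6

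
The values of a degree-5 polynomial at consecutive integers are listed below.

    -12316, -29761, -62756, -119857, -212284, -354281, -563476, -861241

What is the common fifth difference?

Δ: -17445, -32995, -57101, -92427, -141997, -209195, -297765
Δ²: -15550, -24106, -35326, -49570, -67198, -88570
Δ³: -8556, -11220, -14244, -17628, -21372
Δ⁴: -2664, -3024, -3384, -3744
Δ⁵: -360, -360, -360

-360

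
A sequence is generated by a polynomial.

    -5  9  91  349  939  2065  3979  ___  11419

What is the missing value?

Using the first 7 terms:
D1: 14  82  258  590  1126  1914
D2: 68  176  332  536  788
D3: 108  156  204  252
D4: 48  48  48
Constant fourth difference = 48.
Extend forward: 252 + 48 = 300;  788 + 300 = 1088;  1914 + 1088 = 3002;  3979 + 3002 = 6981

6981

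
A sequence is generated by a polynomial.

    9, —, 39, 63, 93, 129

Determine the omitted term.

21

Using the last 4 terms:
D1: 24, 30, 36
D2: 6, 6
Constant second difference = 6.
Extend backward: 24 − 6 = 18;  39 − 18 = 21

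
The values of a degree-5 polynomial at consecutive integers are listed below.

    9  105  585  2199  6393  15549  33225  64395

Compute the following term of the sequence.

115689

D1: 96  480  1614  4194  9156  17676  31170
D2: 384  1134  2580  4962  8520  13494
D3: 750  1446  2382  3558  4974
D4: 696  936  1176  1416
D5: 240  240  240
Constant fifth difference = 240, so extend:
1416 + 240 = 1656;  4974 + 1656 = 6630;  13494 + 6630 = 20124;  31170 + 20124 = 51294;  64395 + 51294 = 115689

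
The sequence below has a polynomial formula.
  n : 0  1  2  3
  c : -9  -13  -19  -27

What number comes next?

-37

First differences: -4  -6  -8
Second differences: -2  -2
Second differences constant at -2.
-8 − 2 = -10;  -27 − 10 = -37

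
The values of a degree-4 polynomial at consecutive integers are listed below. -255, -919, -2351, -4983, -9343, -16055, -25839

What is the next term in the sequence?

-39511

D1: -664  -1432  -2632  -4360  -6712  -9784
D2: -768  -1200  -1728  -2352  -3072
D3: -432  -528  -624  -720
D4: -96  -96  -96
Fourth differences constant at -96.
-720 − 96 = -816;  -3072 − 816 = -3888;  -9784 − 3888 = -13672;  -25839 − 13672 = -39511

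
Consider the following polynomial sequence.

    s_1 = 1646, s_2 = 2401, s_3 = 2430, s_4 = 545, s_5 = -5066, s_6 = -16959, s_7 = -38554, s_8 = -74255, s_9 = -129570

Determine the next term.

-211231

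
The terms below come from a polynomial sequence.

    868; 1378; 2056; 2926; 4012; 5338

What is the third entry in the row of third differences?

24

Δ: 510, 678, 870, 1086, 1326
Δ²: 168, 192, 216, 240
Δ³: 24, 24, 24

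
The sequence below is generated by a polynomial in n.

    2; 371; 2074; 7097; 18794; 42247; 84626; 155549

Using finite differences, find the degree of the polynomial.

5

369, 1703, 5023, 11697, 23453, 42379, 70923
1334, 3320, 6674, 11756, 18926, 28544
1986, 3354, 5082, 7170, 9618
1368, 1728, 2088, 2448
360, 360, 360
The fifth differences are constant, so the polynomial has degree 5.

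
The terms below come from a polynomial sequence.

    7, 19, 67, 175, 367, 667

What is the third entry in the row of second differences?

84

Δ: 12, 48, 108, 192, 300
Δ²: 36, 60, 84, 108
Δ³: 24, 24, 24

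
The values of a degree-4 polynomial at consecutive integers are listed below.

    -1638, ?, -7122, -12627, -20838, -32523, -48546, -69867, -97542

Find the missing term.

-3651

Using the last 7 terms:
-5505  -8211  -11685  -16023  -21321  -27675
-2706  -3474  -4338  -5298  -6354
-768  -864  -960  -1056
-96  -96  -96
Constant fourth difference = -96.
Extend backward: -768 + 96 = -672;  -2706 + 672 = -2034;  -5505 + 2034 = -3471;  -7122 + 3471 = -3651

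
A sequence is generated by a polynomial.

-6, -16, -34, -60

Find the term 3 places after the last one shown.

Δ: -10 , -18 , -26
Δ²: -8 , -8
Second differences constant at -8.
-26 − 8 = -34;  -60 − 34 = -94
-34 − 8 = -42;  -94 − 42 = -136
-42 − 8 = -50;  -136 − 50 = -186

-186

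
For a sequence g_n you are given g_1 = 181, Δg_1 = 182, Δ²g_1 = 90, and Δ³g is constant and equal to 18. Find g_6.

Build the table forward from the leading diagonal:
Δ³: 18, 18, 18, 18, 18, 18
Δ²: 90, 108, 126, 144, 162, 180
Δ: 182, 272, 380, 506, 650, 812
g: 181, 363, 635, 1015, 1521, 2171

2171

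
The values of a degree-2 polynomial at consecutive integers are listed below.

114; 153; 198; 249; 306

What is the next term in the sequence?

D1: 39  45  51  57
D2: 6  6  6
Second differences constant at 6.
57 + 6 = 63;  306 + 63 = 369

369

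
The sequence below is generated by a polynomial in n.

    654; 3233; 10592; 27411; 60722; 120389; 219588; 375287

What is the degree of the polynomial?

D1: 2579, 7359, 16819, 33311, 59667, 99199, 155699
D2: 4780, 9460, 16492, 26356, 39532, 56500
D3: 4680, 7032, 9864, 13176, 16968
D4: 2352, 2832, 3312, 3792
D5: 480, 480, 480
The fifth differences are constant, so the polynomial has degree 5.

5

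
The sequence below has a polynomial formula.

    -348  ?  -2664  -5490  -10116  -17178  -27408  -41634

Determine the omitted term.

-1098

Using the last 6 terms:
-2826, -4626, -7062, -10230, -14226
-1800, -2436, -3168, -3996
-636, -732, -828
-96, -96
Constant fourth difference = -96.
Extend backward: -636 + 96 = -540;  -1800 + 540 = -1260;  -2826 + 1260 = -1566;  -2664 + 1566 = -1098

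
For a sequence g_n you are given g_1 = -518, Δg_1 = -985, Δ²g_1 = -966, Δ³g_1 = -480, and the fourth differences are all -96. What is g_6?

Build the table forward from the leading diagonal:
Δ⁴: -96  -96  -96  -96  -96  -96
Δ³: -480  -576  -672  -768  -864  -960
Δ²: -966  -1446  -2022  -2694  -3462  -4326
Δ: -985  -1951  -3397  -5419  -8113  -11575
g: -518  -1503  -3454  -6851  -12270  -20383

-20383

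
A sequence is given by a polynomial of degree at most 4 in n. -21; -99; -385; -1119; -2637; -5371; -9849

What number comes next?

-16695

-78, -286, -734, -1518, -2734, -4478
-208, -448, -784, -1216, -1744
-240, -336, -432, -528
-96, -96, -96
Constant fourth difference = -96, so extend:
-528 − 96 = -624;  -1744 − 624 = -2368;  -4478 − 2368 = -6846;  -9849 − 6846 = -16695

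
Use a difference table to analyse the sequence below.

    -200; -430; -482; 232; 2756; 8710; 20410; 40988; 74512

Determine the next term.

126106

Δ: -230  -52  714  2524  5954  11700  20578  33524
Δ²: 178  766  1810  3430  5746  8878  12946
Δ³: 588  1044  1620  2316  3132  4068
Δ⁴: 456  576  696  816  936
Δ⁵: 120  120  120  120
Fifth differences constant at 120.
936 + 120 = 1056;  4068 + 1056 = 5124;  12946 + 5124 = 18070;  33524 + 18070 = 51594;  74512 + 51594 = 126106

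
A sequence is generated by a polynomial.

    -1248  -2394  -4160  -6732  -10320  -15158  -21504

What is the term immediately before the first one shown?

First differences: -1146, -1766, -2572, -3588, -4838, -6346
Second differences: -620, -806, -1016, -1250, -1508
Third differences: -186, -210, -234, -258
Fourth differences: -24, -24, -24
The fourth differences are constant at -24.
Work back: -186 + 24 = -162;  -620 + 162 = -458;  -1146 + 458 = -688;  -1248 + 688 = -560

-560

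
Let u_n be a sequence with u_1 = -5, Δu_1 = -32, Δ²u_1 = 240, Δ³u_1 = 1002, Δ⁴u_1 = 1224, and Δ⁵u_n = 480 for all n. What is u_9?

Build the table forward from the leading diagonal:
D5: 480, 480, 480, 480, 480, 480, 480, 480, 480
D4: 1224, 1704, 2184, 2664, 3144, 3624, 4104, 4584, 5064
D3: 1002, 2226, 3930, 6114, 8778, 11922, 15546, 19650, 24234
D2: 240, 1242, 3468, 7398, 13512, 22290, 34212, 49758, 69408
D1: -32, 208, 1450, 4918, 12316, 25828, 48118, 82330, 132088
u: -5, -37, 171, 1621, 6539, 18855, 44683, 92801, 175131

175131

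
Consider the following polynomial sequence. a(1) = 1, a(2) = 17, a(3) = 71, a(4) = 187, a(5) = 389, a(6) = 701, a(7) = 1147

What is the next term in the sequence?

1751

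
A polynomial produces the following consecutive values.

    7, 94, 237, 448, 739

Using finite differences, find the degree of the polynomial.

D1: 87, 143, 211, 291
D2: 56, 68, 80
D3: 12, 12
The third differences are constant, so the polynomial has degree 3.

3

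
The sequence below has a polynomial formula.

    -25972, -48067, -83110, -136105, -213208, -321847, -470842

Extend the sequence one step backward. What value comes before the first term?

-12853

First differences: -22095, -35043, -52995, -77103, -108639, -148995
Second differences: -12948, -17952, -24108, -31536, -40356
Third differences: -5004, -6156, -7428, -8820
Fourth differences: -1152, -1272, -1392
Fifth differences: -120, -120
The fifth differences are constant at -120.
Work back: -1152 + 120 = -1032;  -5004 + 1032 = -3972;  -12948 + 3972 = -8976;  -22095 + 8976 = -13119;  -25972 + 13119 = -12853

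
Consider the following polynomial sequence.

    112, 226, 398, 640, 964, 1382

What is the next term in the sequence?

First differences: 114, 172, 242, 324, 418
Second differences: 58, 70, 82, 94
Third differences: 12, 12, 12
The third differences are constant (12).
94 + 12 = 106;  418 + 106 = 524;  1382 + 524 = 1906

1906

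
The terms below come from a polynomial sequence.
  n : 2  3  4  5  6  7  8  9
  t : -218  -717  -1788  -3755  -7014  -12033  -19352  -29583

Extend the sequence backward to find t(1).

First differences: -499, -1071, -1967, -3259, -5019, -7319, -10231
Second differences: -572, -896, -1292, -1760, -2300, -2912
Third differences: -324, -396, -468, -540, -612
Fourth differences: -72, -72, -72, -72
The fourth differences are constant at -72.
Work back: -324 + 72 = -252;  -572 + 252 = -320;  -499 + 320 = -179;  -218 + 179 = -39

-39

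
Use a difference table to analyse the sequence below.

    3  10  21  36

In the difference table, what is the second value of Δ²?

4

First differences: 7, 11, 15
Second differences: 4, 4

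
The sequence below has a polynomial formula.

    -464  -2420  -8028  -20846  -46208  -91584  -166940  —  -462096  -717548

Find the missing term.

Using the first 7 terms:
D1: -1956  -5608  -12818  -25362  -45376  -75356
D2: -3652  -7210  -12544  -20014  -29980
D3: -3558  -5334  -7470  -9966
D4: -1776  -2136  -2496
D5: -360  -360
Constant fifth difference = -360.
Extend forward: -2496 − 360 = -2856;  -9966 − 2856 = -12822;  -29980 − 12822 = -42802;  -75356 − 42802 = -118158;  -166940 − 118158 = -285098

-285098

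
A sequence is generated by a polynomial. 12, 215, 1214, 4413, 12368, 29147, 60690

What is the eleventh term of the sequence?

538982

D1: 203, 999, 3199, 7955, 16779, 31543
D2: 796, 2200, 4756, 8824, 14764
D3: 1404, 2556, 4068, 5940
D4: 1152, 1512, 1872
D5: 360, 360
Constant fifth difference = 360, so extend:
1872 + 360 = 2232;  5940 + 2232 = 8172;  14764 + 8172 = 22936;  31543 + 22936 = 54479;  60690 + 54479 = 115169
2232 + 360 = 2592;  8172 + 2592 = 10764;  22936 + 10764 = 33700;  54479 + 33700 = 88179;  115169 + 88179 = 203348
2592 + 360 = 2952;  10764 + 2952 = 13716;  33700 + 13716 = 47416;  88179 + 47416 = 135595;  203348 + 135595 = 338943
2952 + 360 = 3312;  13716 + 3312 = 17028;  47416 + 17028 = 64444;  135595 + 64444 = 200039;  338943 + 200039 = 538982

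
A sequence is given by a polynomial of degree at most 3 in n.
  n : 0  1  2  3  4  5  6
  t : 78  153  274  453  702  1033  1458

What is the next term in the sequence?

1989

D1: 75, 121, 179, 249, 331, 425
D2: 46, 58, 70, 82, 94
D3: 12, 12, 12, 12
Constant third difference = 12, so extend:
94 + 12 = 106;  425 + 106 = 531;  1458 + 531 = 1989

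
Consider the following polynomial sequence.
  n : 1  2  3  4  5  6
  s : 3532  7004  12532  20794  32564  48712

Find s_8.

98102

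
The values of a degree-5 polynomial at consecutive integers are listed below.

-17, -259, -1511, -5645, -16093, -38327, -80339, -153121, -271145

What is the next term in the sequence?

-452843

D1: -242, -1252, -4134, -10448, -22234, -42012, -72782, -118024
D2: -1010, -2882, -6314, -11786, -19778, -30770, -45242
D3: -1872, -3432, -5472, -7992, -10992, -14472
D4: -1560, -2040, -2520, -3000, -3480
D5: -480, -480, -480, -480
The fifth differences are constant (-480).
-3480 − 480 = -3960;  -14472 − 3960 = -18432;  -45242 − 18432 = -63674;  -118024 − 63674 = -181698;  -271145 − 181698 = -452843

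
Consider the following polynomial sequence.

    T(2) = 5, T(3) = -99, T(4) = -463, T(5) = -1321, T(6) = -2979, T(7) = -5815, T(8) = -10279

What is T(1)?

D1: -104, -364, -858, -1658, -2836, -4464
D2: -260, -494, -800, -1178, -1628
D3: -234, -306, -378, -450
D4: -72, -72, -72
The fourth differences are constant at -72.
Work back: -234 + 72 = -162;  -260 + 162 = -98;  -104 + 98 = -6;  5 + 6 = 11

11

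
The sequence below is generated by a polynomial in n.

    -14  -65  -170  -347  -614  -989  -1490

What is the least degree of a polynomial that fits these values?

3

First differences: -51, -105, -177, -267, -375, -501
Second differences: -54, -72, -90, -108, -126
Third differences: -18, -18, -18, -18
The third differences are constant, so the polynomial has degree 3.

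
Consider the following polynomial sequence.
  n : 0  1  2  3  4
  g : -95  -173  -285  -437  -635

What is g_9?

-2525

D1: -78 , -112 , -152 , -198
D2: -34 , -40 , -46
D3: -6 , -6
The third differences are constant (-6).
-46 − 6 = -52;  -198 − 52 = -250;  -635 − 250 = -885
-52 − 6 = -58;  -250 − 58 = -308;  -885 − 308 = -1193
-58 − 6 = -64;  -308 − 64 = -372;  -1193 − 372 = -1565
-64 − 6 = -70;  -372 − 70 = -442;  -1565 − 442 = -2007
-70 − 6 = -76;  -442 − 76 = -518;  -2007 − 518 = -2525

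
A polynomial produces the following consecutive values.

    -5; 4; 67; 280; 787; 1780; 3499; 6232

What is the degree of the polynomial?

4

First differences: 9, 63, 213, 507, 993, 1719, 2733
Second differences: 54, 150, 294, 486, 726, 1014
Third differences: 96, 144, 192, 240, 288
Fourth differences: 48, 48, 48, 48
The fourth differences are constant, so the polynomial has degree 4.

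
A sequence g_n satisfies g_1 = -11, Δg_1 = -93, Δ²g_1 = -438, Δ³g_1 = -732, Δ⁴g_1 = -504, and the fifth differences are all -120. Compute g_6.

-14816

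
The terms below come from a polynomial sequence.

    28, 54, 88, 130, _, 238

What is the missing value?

180

Using the first 4 terms:
Δ: 26  34  42
Δ²: 8  8
Constant second difference = 8.
Extend forward: 42 + 8 = 50;  130 + 50 = 180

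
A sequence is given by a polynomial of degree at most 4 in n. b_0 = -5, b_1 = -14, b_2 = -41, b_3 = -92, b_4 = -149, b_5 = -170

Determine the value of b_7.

184

First differences: -9  -27  -51  -57  -21
Second differences: -18  -24  -6  36
Third differences: -6  18  42
Fourth differences: 24  24
The fourth differences are constant (24).
42 + 24 = 66;  36 + 66 = 102;  -21 + 102 = 81;  -170 + 81 = -89
66 + 24 = 90;  102 + 90 = 192;  81 + 192 = 273;  -89 + 273 = 184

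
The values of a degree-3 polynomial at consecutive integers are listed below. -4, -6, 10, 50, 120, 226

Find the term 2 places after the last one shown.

Δ: -2  16  40  70  106
Δ²: 18  24  30  36
Δ³: 6  6  6
The third differences are constant (6).
36 + 6 = 42;  106 + 42 = 148;  226 + 148 = 374
42 + 6 = 48;  148 + 48 = 196;  374 + 196 = 570

570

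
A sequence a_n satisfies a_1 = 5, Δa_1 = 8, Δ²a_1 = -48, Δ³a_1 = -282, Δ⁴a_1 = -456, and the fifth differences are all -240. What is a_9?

Build the table forward from the leading diagonal:
D5: -240, -240, -240, -240, -240, -240, -240, -240, -240
D4: -456, -696, -936, -1176, -1416, -1656, -1896, -2136, -2376
D3: -282, -738, -1434, -2370, -3546, -4962, -6618, -8514, -10650
D2: -48, -330, -1068, -2502, -4872, -8418, -13380, -19998, -28512
D1: 8, -40, -370, -1438, -3940, -8812, -17230, -30610, -50608
a: 5, 13, -27, -397, -1835, -5775, -14587, -31817, -62427

-62427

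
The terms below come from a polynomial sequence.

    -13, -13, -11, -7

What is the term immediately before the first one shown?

-11

Δ: 0  2  4
Δ²: 2  2
The second differences are constant at 2.
Work back: 0 − 2 = -2;  -13 + 2 = -11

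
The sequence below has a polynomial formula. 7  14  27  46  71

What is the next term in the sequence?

102

7, 13, 19, 25
6, 6, 6
The second differences are constant (6).
25 + 6 = 31;  71 + 31 = 102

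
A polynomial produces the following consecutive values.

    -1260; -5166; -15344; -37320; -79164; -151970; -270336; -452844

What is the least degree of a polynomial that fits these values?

5

First differences: -3906, -10178, -21976, -41844, -72806, -118366, -182508
Second differences: -6272, -11798, -19868, -30962, -45560, -64142
Third differences: -5526, -8070, -11094, -14598, -18582
Fourth differences: -2544, -3024, -3504, -3984
Fifth differences: -480, -480, -480
The fifth differences are constant, so the polynomial has degree 5.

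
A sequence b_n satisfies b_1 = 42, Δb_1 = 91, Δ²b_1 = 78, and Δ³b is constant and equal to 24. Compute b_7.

Build the table forward from the leading diagonal:
Third differences: 24, 24, 24, 24, 24, 24, 24
Second differences: 78, 102, 126, 150, 174, 198, 222
First differences: 91, 169, 271, 397, 547, 721, 919
b: 42, 133, 302, 573, 970, 1517, 2238

2238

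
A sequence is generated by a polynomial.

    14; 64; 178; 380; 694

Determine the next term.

50  114  202  314
64  88  112
24  24
Constant third difference = 24, so extend:
112 + 24 = 136;  314 + 136 = 450;  694 + 450 = 1144

1144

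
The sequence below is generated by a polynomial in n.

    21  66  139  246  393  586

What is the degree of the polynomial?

45, 73, 107, 147, 193
28, 34, 40, 46
6, 6, 6
The third differences are constant, so the polynomial has degree 3.

3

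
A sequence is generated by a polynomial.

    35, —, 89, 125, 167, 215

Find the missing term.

59

Using the last 4 terms:
First differences: 36, 42, 48
Second differences: 6, 6
Constant second difference = 6.
Extend backward: 36 − 6 = 30;  89 − 30 = 59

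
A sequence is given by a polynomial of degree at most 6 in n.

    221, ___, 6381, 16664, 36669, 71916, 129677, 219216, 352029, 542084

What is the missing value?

1812

Using the last 8 terms:
Δ: 10283, 20005, 35247, 57761, 89539, 132813, 190055
Δ²: 9722, 15242, 22514, 31778, 43274, 57242
Δ³: 5520, 7272, 9264, 11496, 13968
Δ⁴: 1752, 1992, 2232, 2472
Δ⁵: 240, 240, 240
Constant fifth difference = 240.
Extend backward: 1752 − 240 = 1512;  5520 − 1512 = 4008;  9722 − 4008 = 5714;  10283 − 5714 = 4569;  6381 − 4569 = 1812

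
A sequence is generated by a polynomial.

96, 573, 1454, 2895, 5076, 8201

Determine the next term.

12498

477 , 881 , 1441 , 2181 , 3125
404 , 560 , 740 , 944
156 , 180 , 204
24 , 24
Fourth differences constant at 24.
204 + 24 = 228;  944 + 228 = 1172;  3125 + 1172 = 4297;  8201 + 4297 = 12498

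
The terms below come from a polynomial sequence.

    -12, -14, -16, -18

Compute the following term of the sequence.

-20

First differences: -2  -2  -2
The first differences are constant (-2).
-18 − 2 = -20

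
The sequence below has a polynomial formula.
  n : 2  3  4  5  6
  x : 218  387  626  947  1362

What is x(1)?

D1: 169  239  321  415
D2: 70  82  94
D3: 12  12
The third differences are constant at 12.
Work back: 70 − 12 = 58;  169 − 58 = 111;  218 − 111 = 107

107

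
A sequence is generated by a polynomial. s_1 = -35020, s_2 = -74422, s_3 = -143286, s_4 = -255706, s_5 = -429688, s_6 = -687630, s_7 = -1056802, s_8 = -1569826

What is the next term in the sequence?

First differences: -39402, -68864, -112420, -173982, -257942, -369172, -513024
Second differences: -29462, -43556, -61562, -83960, -111230, -143852
Third differences: -14094, -18006, -22398, -27270, -32622
Fourth differences: -3912, -4392, -4872, -5352
Fifth differences: -480, -480, -480
The fifth differences are constant (-480).
-5352 − 480 = -5832;  -32622 − 5832 = -38454;  -143852 − 38454 = -182306;  -513024 − 182306 = -695330;  -1569826 − 695330 = -2265156

-2265156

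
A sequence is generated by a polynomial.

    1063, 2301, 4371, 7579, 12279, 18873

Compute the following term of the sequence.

Δ: 1238, 2070, 3208, 4700, 6594
Δ²: 832, 1138, 1492, 1894
Δ³: 306, 354, 402
Δ⁴: 48, 48
Constant fourth difference = 48, so extend:
402 + 48 = 450;  1894 + 450 = 2344;  6594 + 2344 = 8938;  18873 + 8938 = 27811

27811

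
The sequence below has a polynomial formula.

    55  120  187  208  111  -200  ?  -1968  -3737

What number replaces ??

Using the first 6 terms:
First differences: 65, 67, 21, -97, -311
Second differences: 2, -46, -118, -214
Third differences: -48, -72, -96
Fourth differences: -24, -24
Constant fourth difference = -24.
Extend forward: -96 − 24 = -120;  -214 − 120 = -334;  -311 − 334 = -645;  -200 − 645 = -845

-845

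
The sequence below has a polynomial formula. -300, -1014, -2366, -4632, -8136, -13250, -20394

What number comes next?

-30036

First differences: -714  -1352  -2266  -3504  -5114  -7144
Second differences: -638  -914  -1238  -1610  -2030
Third differences: -276  -324  -372  -420
Fourth differences: -48  -48  -48
Constant fourth difference = -48, so extend:
-420 − 48 = -468;  -2030 − 468 = -2498;  -7144 − 2498 = -9642;  -20394 − 9642 = -30036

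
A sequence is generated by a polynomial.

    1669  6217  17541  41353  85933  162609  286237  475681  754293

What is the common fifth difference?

480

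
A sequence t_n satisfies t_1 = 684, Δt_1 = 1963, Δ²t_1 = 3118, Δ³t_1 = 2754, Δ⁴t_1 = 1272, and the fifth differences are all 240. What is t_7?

Build the table forward from the leading diagonal:
D5: 240, 240, 240, 240, 240, 240, 240
D4: 1272, 1512, 1752, 1992, 2232, 2472, 2712
D3: 2754, 4026, 5538, 7290, 9282, 11514, 13986
D2: 3118, 5872, 9898, 15436, 22726, 32008, 43522
D1: 1963, 5081, 10953, 20851, 36287, 59013, 91021
t: 684, 2647, 7728, 18681, 39532, 75819, 134832

134832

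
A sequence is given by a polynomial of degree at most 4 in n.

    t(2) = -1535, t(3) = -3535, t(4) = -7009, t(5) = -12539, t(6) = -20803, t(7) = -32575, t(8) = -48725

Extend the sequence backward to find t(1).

D1: -2000, -3474, -5530, -8264, -11772, -16150
D2: -1474, -2056, -2734, -3508, -4378
D3: -582, -678, -774, -870
D4: -96, -96, -96
The fourth differences are constant at -96.
Work back: -582 + 96 = -486;  -1474 + 486 = -988;  -2000 + 988 = -1012;  -1535 + 1012 = -523

-523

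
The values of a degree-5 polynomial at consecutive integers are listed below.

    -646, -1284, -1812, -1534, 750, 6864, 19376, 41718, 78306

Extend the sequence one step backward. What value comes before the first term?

-210

First differences: -638, -528, 278, 2284, 6114, 12512, 22342, 36588
Second differences: 110, 806, 2006, 3830, 6398, 9830, 14246
Third differences: 696, 1200, 1824, 2568, 3432, 4416
Fourth differences: 504, 624, 744, 864, 984
Fifth differences: 120, 120, 120, 120
The fifth differences are constant at 120.
Work back: 504 − 120 = 384;  696 − 384 = 312;  110 − 312 = -202;  -638 + 202 = -436;  -646 + 436 = -210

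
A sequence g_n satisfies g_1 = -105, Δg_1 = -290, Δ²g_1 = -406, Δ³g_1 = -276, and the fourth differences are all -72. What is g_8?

Build the table forward from the leading diagonal:
D4: -72, -72, -72, -72, -72, -72, -72, -72
D3: -276, -348, -420, -492, -564, -636, -708, -780
D2: -406, -682, -1030, -1450, -1942, -2506, -3142, -3850
D1: -290, -696, -1378, -2408, -3858, -5800, -8306, -11448
g: -105, -395, -1091, -2469, -4877, -8735, -14535, -22841

-22841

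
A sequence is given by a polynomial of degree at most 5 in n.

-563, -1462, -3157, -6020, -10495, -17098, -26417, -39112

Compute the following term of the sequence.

-55915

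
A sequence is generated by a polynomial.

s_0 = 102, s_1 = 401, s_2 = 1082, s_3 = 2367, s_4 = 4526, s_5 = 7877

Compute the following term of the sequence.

12786

299  681  1285  2159  3351
382  604  874  1192
222  270  318
48  48
The fourth differences are constant (48).
318 + 48 = 366;  1192 + 366 = 1558;  3351 + 1558 = 4909;  7877 + 4909 = 12786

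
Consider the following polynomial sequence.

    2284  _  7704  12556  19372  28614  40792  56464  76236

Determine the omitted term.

4402

Using the last 7 terms:
Δ: 4852, 6816, 9242, 12178, 15672, 19772
Δ²: 1964, 2426, 2936, 3494, 4100
Δ³: 462, 510, 558, 606
Δ⁴: 48, 48, 48
Constant fourth difference = 48.
Extend backward: 462 − 48 = 414;  1964 − 414 = 1550;  4852 − 1550 = 3302;  7704 − 3302 = 4402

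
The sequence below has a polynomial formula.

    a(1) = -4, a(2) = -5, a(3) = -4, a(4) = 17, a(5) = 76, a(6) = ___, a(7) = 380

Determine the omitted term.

191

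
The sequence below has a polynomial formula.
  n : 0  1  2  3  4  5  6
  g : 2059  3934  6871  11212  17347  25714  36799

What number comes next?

51136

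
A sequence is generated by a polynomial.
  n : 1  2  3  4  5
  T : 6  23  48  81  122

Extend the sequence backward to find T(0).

17, 25, 33, 41
8, 8, 8
The second differences are constant at 8.
Work back: 17 − 8 = 9;  6 − 9 = -3

-3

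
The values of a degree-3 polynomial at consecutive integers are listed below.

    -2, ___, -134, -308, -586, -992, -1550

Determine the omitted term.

-40

Using the last 5 terms:
D1: -174, -278, -406, -558
D2: -104, -128, -152
D3: -24, -24
Constant third difference = -24.
Extend backward: -104 + 24 = -80;  -174 + 80 = -94;  -134 + 94 = -40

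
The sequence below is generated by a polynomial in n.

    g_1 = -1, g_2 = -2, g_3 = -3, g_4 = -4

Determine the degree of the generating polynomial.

1

First differences: -1, -1, -1
The first differences are constant, so the polynomial has degree 1.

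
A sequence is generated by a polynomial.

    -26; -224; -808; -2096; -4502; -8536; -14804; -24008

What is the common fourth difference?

-96

D1: -198, -584, -1288, -2406, -4034, -6268, -9204
D2: -386, -704, -1118, -1628, -2234, -2936
D3: -318, -414, -510, -606, -702
D4: -96, -96, -96, -96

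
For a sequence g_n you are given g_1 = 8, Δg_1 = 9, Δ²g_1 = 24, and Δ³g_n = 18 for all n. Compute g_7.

782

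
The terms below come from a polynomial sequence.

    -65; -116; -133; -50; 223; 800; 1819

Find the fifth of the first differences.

Δ: -51, -17, 83, 273, 577, 1019
Δ²: 34, 100, 190, 304, 442
Δ³: 66, 90, 114, 138
Δ⁴: 24, 24, 24

577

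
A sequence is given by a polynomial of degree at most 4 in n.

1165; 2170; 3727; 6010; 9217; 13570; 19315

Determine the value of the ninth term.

D1: 1005, 1557, 2283, 3207, 4353, 5745
D2: 552, 726, 924, 1146, 1392
D3: 174, 198, 222, 246
D4: 24, 24, 24
The fourth differences are constant (24).
246 + 24 = 270;  1392 + 270 = 1662;  5745 + 1662 = 7407;  19315 + 7407 = 26722
270 + 24 = 294;  1662 + 294 = 1956;  7407 + 1956 = 9363;  26722 + 9363 = 36085

36085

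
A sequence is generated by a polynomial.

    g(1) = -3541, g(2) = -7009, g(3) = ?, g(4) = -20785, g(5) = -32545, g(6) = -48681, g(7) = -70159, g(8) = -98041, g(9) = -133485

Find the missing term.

-12531

Using the last 6 terms:
D1: -11760  -16136  -21478  -27882  -35444
D2: -4376  -5342  -6404  -7562
D3: -966  -1062  -1158
D4: -96  -96
Constant fourth difference = -96.
Extend backward: -966 + 96 = -870;  -4376 + 870 = -3506;  -11760 + 3506 = -8254;  -20785 + 8254 = -12531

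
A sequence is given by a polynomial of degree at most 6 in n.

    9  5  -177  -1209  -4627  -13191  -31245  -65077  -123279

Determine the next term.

D1: -4, -182, -1032, -3418, -8564, -18054, -33832, -58202
D2: -178, -850, -2386, -5146, -9490, -15778, -24370
D3: -672, -1536, -2760, -4344, -6288, -8592
D4: -864, -1224, -1584, -1944, -2304
D5: -360, -360, -360, -360
The fifth differences are constant (-360).
-2304 − 360 = -2664;  -8592 − 2664 = -11256;  -24370 − 11256 = -35626;  -58202 − 35626 = -93828;  -123279 − 93828 = -217107

-217107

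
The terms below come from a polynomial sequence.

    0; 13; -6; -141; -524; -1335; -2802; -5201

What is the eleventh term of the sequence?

First differences: 13, -19, -135, -383, -811, -1467, -2399
Second differences: -32, -116, -248, -428, -656, -932
Third differences: -84, -132, -180, -228, -276
Fourth differences: -48, -48, -48, -48
Fourth differences constant at -48.
-276 − 48 = -324;  -932 − 324 = -1256;  -2399 − 1256 = -3655;  -5201 − 3655 = -8856
-324 − 48 = -372;  -1256 − 372 = -1628;  -3655 − 1628 = -5283;  -8856 − 5283 = -14139
-372 − 48 = -420;  -1628 − 420 = -2048;  -5283 − 2048 = -7331;  -14139 − 7331 = -21470

-21470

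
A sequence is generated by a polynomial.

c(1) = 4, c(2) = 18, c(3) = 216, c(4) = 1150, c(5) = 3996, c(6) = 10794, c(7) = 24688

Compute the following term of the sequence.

50166

14, 198, 934, 2846, 6798, 13894
184, 736, 1912, 3952, 7096
552, 1176, 2040, 3144
624, 864, 1104
240, 240
Constant fifth difference = 240, so extend:
1104 + 240 = 1344;  3144 + 1344 = 4488;  7096 + 4488 = 11584;  13894 + 11584 = 25478;  24688 + 25478 = 50166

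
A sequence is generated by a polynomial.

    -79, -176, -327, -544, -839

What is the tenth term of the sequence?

-3904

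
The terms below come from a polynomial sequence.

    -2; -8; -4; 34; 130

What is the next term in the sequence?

308

First differences: -6  4  38  96
Second differences: 10  34  58
Third differences: 24  24
The third differences are constant (24).
58 + 24 = 82;  96 + 82 = 178;  130 + 178 = 308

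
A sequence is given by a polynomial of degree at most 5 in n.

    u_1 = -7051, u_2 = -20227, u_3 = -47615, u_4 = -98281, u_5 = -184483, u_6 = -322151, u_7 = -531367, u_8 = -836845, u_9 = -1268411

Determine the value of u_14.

-6779791

-13176, -27388, -50666, -86202, -137668, -209216, -305478, -431566
-14212, -23278, -35536, -51466, -71548, -96262, -126088
-9066, -12258, -15930, -20082, -24714, -29826
-3192, -3672, -4152, -4632, -5112
-480, -480, -480, -480
The fifth differences are constant (-480).
-5112 − 480 = -5592;  -29826 − 5592 = -35418;  -126088 − 35418 = -161506;  -431566 − 161506 = -593072;  -1268411 − 593072 = -1861483
-5592 − 480 = -6072;  -35418 − 6072 = -41490;  -161506 − 41490 = -202996;  -593072 − 202996 = -796068;  -1861483 − 796068 = -2657551
-6072 − 480 = -6552;  -41490 − 6552 = -48042;  -202996 − 48042 = -251038;  -796068 − 251038 = -1047106;  -2657551 − 1047106 = -3704657
-6552 − 480 = -7032;  -48042 − 7032 = -55074;  -251038 − 55074 = -306112;  -1047106 − 306112 = -1353218;  -3704657 − 1353218 = -5057875
-7032 − 480 = -7512;  -55074 − 7512 = -62586;  -306112 − 62586 = -368698;  -1353218 − 368698 = -1721916;  -5057875 − 1721916 = -6779791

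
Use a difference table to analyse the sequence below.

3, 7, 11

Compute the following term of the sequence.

15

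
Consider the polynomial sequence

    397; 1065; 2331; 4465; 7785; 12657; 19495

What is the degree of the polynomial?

4

D1: 668, 1266, 2134, 3320, 4872, 6838
D2: 598, 868, 1186, 1552, 1966
D3: 270, 318, 366, 414
D4: 48, 48, 48
The fourth differences are constant, so the polynomial has degree 4.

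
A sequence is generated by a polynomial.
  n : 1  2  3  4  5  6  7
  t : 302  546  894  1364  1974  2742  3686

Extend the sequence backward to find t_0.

Δ: 244, 348, 470, 610, 768, 944
Δ²: 104, 122, 140, 158, 176
Δ³: 18, 18, 18, 18
The third differences are constant at 18.
Work back: 104 − 18 = 86;  244 − 86 = 158;  302 − 158 = 144

144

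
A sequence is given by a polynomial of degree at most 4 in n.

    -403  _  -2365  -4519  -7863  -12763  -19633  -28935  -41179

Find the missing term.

Using the last 7 terms:
D1: -2154, -3344, -4900, -6870, -9302, -12244
D2: -1190, -1556, -1970, -2432, -2942
D3: -366, -414, -462, -510
D4: -48, -48, -48
Constant fourth difference = -48.
Extend backward: -366 + 48 = -318;  -1190 + 318 = -872;  -2154 + 872 = -1282;  -2365 + 1282 = -1083

-1083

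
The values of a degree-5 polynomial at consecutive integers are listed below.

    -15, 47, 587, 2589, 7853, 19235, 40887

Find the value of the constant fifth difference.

Δ: 62, 540, 2002, 5264, 11382, 21652
Δ²: 478, 1462, 3262, 6118, 10270
Δ³: 984, 1800, 2856, 4152
Δ⁴: 816, 1056, 1296
Δ⁵: 240, 240

240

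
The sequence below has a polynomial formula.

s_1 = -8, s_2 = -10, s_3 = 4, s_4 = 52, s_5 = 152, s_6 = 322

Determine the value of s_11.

2852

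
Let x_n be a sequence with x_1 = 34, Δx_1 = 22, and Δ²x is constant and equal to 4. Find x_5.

146

Build the table forward from the leading diagonal:
Second differences: 4, 4, 4, 4, 4
First differences: 22, 26, 30, 34, 38
x: 34, 56, 82, 112, 146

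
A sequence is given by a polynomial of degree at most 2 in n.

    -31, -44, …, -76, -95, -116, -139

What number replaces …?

Using the last 4 terms:
-19, -21, -23
-2, -2
Constant second difference = -2.
Extend backward: -19 + 2 = -17;  -76 + 17 = -59

-59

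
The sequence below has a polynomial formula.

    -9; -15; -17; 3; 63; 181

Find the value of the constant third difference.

First differences: -6, -2, 20, 60, 118
Second differences: 4, 22, 40, 58
Third differences: 18, 18, 18

18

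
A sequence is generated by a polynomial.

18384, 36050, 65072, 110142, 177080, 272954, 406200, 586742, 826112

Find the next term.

1137570

D1: 17666 , 29022 , 45070 , 66938 , 95874 , 133246 , 180542 , 239370
D2: 11356 , 16048 , 21868 , 28936 , 37372 , 47296 , 58828
D3: 4692 , 5820 , 7068 , 8436 , 9924 , 11532
D4: 1128 , 1248 , 1368 , 1488 , 1608
D5: 120 , 120 , 120 , 120
Fifth differences constant at 120.
1608 + 120 = 1728;  11532 + 1728 = 13260;  58828 + 13260 = 72088;  239370 + 72088 = 311458;  826112 + 311458 = 1137570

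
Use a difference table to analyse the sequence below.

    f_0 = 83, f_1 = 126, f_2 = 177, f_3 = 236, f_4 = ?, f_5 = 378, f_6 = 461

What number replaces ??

Using the first 4 terms:
Δ: 43  51  59
Δ²: 8  8
Constant second difference = 8.
Extend forward: 59 + 8 = 67;  236 + 67 = 303

303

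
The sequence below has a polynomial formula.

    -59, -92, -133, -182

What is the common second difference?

First differences: -33, -41, -49
Second differences: -8, -8

-8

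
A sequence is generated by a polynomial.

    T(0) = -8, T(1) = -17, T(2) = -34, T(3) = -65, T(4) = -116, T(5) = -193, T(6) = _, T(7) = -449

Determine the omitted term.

Using the first 6 terms:
First differences: -9, -17, -31, -51, -77
Second differences: -8, -14, -20, -26
Third differences: -6, -6, -6
Constant third difference = -6.
Extend forward: -26 − 6 = -32;  -77 − 32 = -109;  -193 − 109 = -302

-302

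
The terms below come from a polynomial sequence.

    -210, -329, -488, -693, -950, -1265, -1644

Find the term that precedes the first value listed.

-125

Δ: -119, -159, -205, -257, -315, -379
Δ²: -40, -46, -52, -58, -64
Δ³: -6, -6, -6, -6
The third differences are constant at -6.
Work back: -40 + 6 = -34;  -119 + 34 = -85;  -210 + 85 = -125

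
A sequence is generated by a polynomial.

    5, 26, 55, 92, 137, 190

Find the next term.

251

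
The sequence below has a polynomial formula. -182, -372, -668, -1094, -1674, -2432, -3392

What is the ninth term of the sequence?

-6014

D1: -190  -296  -426  -580  -758  -960
D2: -106  -130  -154  -178  -202
D3: -24  -24  -24  -24
Third differences constant at -24.
-202 − 24 = -226;  -960 − 226 = -1186;  -3392 − 1186 = -4578
-226 − 24 = -250;  -1186 − 250 = -1436;  -4578 − 1436 = -6014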